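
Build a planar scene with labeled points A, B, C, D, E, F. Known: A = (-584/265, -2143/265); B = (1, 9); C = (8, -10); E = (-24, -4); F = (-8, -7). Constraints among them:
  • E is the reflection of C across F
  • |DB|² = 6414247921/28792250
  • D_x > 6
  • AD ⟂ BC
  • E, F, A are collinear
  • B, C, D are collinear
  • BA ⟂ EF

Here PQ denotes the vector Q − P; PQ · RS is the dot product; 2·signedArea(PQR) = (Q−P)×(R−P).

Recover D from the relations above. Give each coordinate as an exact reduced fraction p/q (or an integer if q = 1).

D = (669273/108650, -543841/108650)

1. D_x = 669273/108650  [B, C, D are collinear ∩ AD ⟂ BC]
2. D_y = -543841/108650  [B, C, D are collinear ∩ AD ⟂ BC]
   → D = (669273/108650, -543841/108650)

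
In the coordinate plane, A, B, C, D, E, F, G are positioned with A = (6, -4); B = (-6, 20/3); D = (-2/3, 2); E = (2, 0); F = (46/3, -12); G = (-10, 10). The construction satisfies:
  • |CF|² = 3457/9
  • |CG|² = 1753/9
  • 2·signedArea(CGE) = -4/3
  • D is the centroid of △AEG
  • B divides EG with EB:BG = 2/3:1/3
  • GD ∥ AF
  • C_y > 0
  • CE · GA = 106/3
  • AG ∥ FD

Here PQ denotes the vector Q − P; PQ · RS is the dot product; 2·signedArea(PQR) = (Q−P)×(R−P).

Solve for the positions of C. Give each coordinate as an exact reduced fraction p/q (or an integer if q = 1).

1. C_x = 2/3  [CE · GA = 106/3 ∩ 2·signedArea(CGE) = -4/3]
2. C_y = 1  [CE · GA = 106/3 ∩ 2·signedArea(CGE) = -4/3]
   → C = (2/3, 1)

C = (2/3, 1)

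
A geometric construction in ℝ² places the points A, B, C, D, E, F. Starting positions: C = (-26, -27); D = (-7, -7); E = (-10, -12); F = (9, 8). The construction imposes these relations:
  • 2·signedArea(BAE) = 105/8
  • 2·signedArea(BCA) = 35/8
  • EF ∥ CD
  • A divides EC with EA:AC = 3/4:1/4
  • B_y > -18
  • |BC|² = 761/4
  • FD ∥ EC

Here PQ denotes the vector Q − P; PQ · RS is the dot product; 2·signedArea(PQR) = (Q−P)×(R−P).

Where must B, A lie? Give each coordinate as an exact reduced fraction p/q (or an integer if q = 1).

A = (-22, -93/4)
B = (-33/2, -17)

1. A_x = -22  [A divides EC with EA:AC = 3/4:1/4]
2. A_y = -93/4  [A divides EC with EA:AC = 3/4:1/4]
   → A = (-22, -93/4)
3. B_x = -33/2  [line -15/4·x + 4·y + 49/8 = 0 ∩ |BC|² = 761/4]
4. B_y = -17  [line -15/4·x + 4·y + 49/8 = 0 ∩ |BC|² = 761/4]
   → B = (-33/2, -17)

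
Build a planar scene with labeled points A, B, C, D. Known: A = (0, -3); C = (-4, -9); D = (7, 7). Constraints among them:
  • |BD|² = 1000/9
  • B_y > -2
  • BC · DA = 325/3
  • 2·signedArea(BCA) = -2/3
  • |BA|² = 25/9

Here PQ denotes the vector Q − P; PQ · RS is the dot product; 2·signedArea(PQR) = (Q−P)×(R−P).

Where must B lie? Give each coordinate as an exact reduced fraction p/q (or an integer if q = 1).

1. B_x = 1  [BC · DA = 325/3 ∩ 2·signedArea(BCA) = -2/3]
2. B_y = -5/3  [BC · DA = 325/3 ∩ 2·signedArea(BCA) = -2/3]
   → B = (1, -5/3)

B = (1, -5/3)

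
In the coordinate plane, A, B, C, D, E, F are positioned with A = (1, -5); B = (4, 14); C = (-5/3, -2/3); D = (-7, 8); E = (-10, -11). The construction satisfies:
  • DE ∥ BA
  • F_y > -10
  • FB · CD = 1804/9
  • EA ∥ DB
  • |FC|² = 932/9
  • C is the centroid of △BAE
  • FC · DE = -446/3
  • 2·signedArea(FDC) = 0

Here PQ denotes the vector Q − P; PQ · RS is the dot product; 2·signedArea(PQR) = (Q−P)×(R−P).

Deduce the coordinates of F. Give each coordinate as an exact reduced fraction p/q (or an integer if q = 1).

1. F_x = 11/3  [2·signedArea(FDC) = 0 ∩ FC · DE = -446/3]
2. F_y = -28/3  [2·signedArea(FDC) = 0 ∩ FC · DE = -446/3]
   → F = (11/3, -28/3)

F = (11/3, -28/3)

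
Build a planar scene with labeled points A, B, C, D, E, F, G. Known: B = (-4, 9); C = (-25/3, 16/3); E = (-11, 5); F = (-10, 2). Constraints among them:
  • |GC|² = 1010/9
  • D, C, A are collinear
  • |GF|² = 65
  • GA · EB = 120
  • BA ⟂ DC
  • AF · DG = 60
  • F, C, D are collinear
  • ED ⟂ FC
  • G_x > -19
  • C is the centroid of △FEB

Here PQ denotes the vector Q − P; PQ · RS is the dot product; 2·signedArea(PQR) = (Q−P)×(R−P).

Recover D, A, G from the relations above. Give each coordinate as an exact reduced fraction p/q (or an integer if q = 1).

A = (-6, 10)
D = (-9, 4)
G = (-18, 1)

1. D_x = -9  [F, C, D are collinear ∩ ED ⟂ FC]
2. D_y = 4  [F, C, D are collinear ∩ ED ⟂ FC]
   → D = (-9, 4)
3. A_x = -6  [D, C, A are collinear ∩ BA ⟂ DC]
4. A_y = 10  [D, C, A are collinear ∩ BA ⟂ DC]
   → A = (-6, 10)
5. G_x = -18  [GA · EB = 120 ∩ AF · DG = 60]
6. G_y = 1  [GA · EB = 120 ∩ AF · DG = 60]
   → G = (-18, 1)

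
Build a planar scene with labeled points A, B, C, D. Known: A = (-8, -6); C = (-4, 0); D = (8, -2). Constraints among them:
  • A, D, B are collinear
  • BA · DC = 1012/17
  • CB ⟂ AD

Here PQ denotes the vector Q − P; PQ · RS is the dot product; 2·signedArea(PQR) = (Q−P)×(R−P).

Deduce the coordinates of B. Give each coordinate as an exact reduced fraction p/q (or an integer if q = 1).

B = (-48/17, -80/17)

1. B_x = -48/17  [A, D, B are collinear ∩ CB ⟂ AD]
2. B_y = -80/17  [A, D, B are collinear ∩ CB ⟂ AD]
   → B = (-48/17, -80/17)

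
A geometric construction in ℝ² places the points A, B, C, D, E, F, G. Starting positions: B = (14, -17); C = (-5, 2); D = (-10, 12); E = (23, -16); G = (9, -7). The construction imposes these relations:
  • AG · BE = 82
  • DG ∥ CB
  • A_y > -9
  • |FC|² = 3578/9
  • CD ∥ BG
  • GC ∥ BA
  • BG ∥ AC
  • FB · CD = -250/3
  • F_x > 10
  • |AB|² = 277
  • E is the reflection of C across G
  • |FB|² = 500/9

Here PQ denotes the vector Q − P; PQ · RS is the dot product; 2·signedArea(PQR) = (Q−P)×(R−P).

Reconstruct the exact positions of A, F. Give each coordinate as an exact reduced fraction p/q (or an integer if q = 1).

1. A_x = 0  [BG ∥ AC ∩ GC ∥ BA]
2. A_y = -8  [BG ∥ AC ∩ GC ∥ BA]
   → A = (0, -8)
3. F_x = 32/3  [line 5·x + -10·y + -470/3 = 0 ∩ |FB|² = 500/9]
4. F_y = -31/3  [line 5·x + -10·y + -470/3 = 0 ∩ |FB|² = 500/9]
   → F = (32/3, -31/3)

A = (0, -8)
F = (32/3, -31/3)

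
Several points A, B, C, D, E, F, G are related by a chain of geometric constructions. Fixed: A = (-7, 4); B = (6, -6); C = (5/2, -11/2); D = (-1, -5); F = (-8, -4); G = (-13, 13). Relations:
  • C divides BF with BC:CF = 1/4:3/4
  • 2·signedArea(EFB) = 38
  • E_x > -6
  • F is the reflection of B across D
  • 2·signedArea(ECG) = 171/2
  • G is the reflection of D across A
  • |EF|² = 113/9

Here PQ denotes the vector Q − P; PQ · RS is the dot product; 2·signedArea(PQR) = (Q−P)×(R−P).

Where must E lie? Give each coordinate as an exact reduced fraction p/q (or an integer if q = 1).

E = (-16/3, -5/3)

1. E_x = -16/3  [2·signedArea(ECG) = 171/2 ∩ 2·signedArea(EFB) = 38]
2. E_y = -5/3  [2·signedArea(ECG) = 171/2 ∩ 2·signedArea(EFB) = 38]
   → E = (-16/3, -5/3)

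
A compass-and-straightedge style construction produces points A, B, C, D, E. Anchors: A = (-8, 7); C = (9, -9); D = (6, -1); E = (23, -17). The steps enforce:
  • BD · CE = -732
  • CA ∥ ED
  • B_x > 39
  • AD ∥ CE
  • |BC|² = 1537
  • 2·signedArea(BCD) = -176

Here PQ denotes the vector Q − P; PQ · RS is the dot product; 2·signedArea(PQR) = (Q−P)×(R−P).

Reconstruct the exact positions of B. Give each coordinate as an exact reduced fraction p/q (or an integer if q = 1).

1. B_x = 40  [2·signedArea(BCD) = -176 ∩ BD · CE = -732]
2. B_y = -33  [2·signedArea(BCD) = -176 ∩ BD · CE = -732]
   → B = (40, -33)

B = (40, -33)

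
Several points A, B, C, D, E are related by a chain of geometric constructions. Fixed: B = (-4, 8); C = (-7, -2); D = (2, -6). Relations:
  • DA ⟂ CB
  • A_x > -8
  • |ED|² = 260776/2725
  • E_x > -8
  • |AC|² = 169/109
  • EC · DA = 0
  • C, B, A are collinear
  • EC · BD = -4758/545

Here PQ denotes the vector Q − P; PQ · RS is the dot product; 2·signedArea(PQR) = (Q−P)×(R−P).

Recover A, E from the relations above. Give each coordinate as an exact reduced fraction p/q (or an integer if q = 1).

A = (-802/109, -348/109)
E = (-3932/545, -296/109)

1. A_x = -802/109  [C, B, A are collinear ∩ DA ⟂ CB]
2. A_y = -348/109  [C, B, A are collinear ∩ DA ⟂ CB]
   → A = (-802/109, -348/109)
3. E_x = -3932/545  [EC · DA = 0 ∩ EC · BD = -4758/545]
4. E_y = -296/109  [EC · DA = 0 ∩ EC · BD = -4758/545]
   → E = (-3932/545, -296/109)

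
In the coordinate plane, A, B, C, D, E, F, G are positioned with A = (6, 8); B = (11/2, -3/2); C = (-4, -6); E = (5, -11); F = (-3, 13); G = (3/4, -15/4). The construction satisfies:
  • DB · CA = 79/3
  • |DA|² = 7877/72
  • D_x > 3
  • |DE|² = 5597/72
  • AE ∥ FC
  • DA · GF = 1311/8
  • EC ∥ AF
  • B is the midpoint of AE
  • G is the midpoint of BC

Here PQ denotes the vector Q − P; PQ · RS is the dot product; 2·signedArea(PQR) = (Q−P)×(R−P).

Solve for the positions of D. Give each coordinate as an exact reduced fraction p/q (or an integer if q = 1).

D = (47/12, -9/4)

1. D_x = 47/12  [DB · CA = 79/3 ∩ DA · GF = 1311/8]
2. D_y = -9/4  [DB · CA = 79/3 ∩ DA · GF = 1311/8]
   → D = (47/12, -9/4)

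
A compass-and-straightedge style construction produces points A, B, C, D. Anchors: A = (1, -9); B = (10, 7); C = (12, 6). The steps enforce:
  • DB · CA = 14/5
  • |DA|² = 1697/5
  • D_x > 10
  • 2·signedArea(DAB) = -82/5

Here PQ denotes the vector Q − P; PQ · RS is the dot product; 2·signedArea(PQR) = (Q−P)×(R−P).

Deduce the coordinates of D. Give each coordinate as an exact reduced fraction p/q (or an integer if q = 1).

1. D_x = 54/5  [2·signedArea(DAB) = -82/5 ∩ DB · CA = 14/5]
2. D_y = 33/5  [2·signedArea(DAB) = -82/5 ∩ DB · CA = 14/5]
   → D = (54/5, 33/5)

D = (54/5, 33/5)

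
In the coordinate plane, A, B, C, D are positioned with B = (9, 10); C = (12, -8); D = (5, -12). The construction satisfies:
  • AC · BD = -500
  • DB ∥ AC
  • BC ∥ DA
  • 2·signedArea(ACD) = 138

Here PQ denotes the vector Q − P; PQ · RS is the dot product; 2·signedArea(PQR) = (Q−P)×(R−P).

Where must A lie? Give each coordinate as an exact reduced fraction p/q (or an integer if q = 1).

A = (8, -30)

1. A_x = 8  [DB ∥ AC ∩ BC ∥ DA]
2. A_y = -30  [DB ∥ AC ∩ BC ∥ DA]
   → A = (8, -30)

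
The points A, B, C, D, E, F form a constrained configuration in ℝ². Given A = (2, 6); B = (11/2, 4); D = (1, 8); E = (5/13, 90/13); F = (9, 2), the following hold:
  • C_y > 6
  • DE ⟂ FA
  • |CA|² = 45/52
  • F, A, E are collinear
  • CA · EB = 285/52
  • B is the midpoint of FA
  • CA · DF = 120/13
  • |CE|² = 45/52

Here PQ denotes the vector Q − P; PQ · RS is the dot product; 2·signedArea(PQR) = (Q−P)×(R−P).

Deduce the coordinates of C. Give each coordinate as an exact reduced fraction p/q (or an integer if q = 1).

C = (31/26, 84/13)

1. C_x = 31/26  [CA · DF = 120/13 ∩ CA · EB = 285/52]
2. C_y = 84/13  [CA · DF = 120/13 ∩ CA · EB = 285/52]
   → C = (31/26, 84/13)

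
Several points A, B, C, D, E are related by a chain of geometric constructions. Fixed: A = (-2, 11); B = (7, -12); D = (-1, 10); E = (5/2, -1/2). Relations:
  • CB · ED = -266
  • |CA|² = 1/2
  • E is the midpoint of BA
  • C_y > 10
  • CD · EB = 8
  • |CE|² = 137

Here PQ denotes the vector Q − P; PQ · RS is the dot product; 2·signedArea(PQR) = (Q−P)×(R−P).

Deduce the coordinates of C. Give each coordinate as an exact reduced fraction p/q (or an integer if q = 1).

1. C_x = -3/2  [CD · EB = 8 ∩ CB · ED = -266]
2. C_y = 21/2  [CD · EB = 8 ∩ CB · ED = -266]
   → C = (-3/2, 21/2)

C = (-3/2, 21/2)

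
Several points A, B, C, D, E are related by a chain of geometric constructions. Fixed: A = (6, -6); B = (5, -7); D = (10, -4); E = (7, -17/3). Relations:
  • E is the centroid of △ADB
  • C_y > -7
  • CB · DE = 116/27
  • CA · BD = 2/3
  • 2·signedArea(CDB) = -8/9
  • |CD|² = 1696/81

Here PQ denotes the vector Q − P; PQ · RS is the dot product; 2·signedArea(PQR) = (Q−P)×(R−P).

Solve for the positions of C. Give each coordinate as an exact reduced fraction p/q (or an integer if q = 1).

C = (6, -56/9)

1. C_x = 6  [CA · BD = 2/3 ∩ 2·signedArea(CDB) = -8/9]
2. C_y = -56/9  [CA · BD = 2/3 ∩ 2·signedArea(CDB) = -8/9]
   → C = (6, -56/9)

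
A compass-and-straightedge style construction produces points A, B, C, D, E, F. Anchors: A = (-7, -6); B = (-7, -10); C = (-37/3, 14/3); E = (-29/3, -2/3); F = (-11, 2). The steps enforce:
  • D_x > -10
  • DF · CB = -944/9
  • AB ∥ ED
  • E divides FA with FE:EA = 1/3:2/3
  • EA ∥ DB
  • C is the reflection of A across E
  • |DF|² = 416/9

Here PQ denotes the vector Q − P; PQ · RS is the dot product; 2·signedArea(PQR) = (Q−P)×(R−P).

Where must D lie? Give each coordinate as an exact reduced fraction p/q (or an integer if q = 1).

D = (-29/3, -14/3)

1. D_x = -29/3  [EA ∥ DB ∩ AB ∥ ED]
2. D_y = -14/3  [EA ∥ DB ∩ AB ∥ ED]
   → D = (-29/3, -14/3)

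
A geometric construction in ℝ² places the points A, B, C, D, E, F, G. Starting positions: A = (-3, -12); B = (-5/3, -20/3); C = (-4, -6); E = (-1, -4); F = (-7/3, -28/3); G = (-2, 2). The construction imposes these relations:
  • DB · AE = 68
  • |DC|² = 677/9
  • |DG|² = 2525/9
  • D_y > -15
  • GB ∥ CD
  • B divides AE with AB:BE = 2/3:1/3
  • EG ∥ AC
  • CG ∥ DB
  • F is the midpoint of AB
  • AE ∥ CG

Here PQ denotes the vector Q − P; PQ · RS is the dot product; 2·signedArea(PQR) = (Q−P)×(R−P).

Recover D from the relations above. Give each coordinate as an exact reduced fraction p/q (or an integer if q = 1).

D = (-11/3, -44/3)

1. D_x = -11/3  [CG ∥ DB ∩ GB ∥ CD]
2. D_y = -44/3  [CG ∥ DB ∩ GB ∥ CD]
   → D = (-11/3, -44/3)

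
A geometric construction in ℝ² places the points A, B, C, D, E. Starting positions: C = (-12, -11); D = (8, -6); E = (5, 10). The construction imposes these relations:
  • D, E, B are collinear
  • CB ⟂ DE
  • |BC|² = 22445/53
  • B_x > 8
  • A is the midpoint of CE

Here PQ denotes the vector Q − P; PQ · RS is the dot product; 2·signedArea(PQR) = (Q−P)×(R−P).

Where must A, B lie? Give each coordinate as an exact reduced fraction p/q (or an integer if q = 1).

1. A_x = -7/2  [A is the midpoint of CE]
2. A_y = -1/2  [A is the midpoint of CE]
   → A = (-7/2, -1/2)
3. B_x = 436/53  [D, E, B are collinear ∩ CB ⟂ DE]
4. B_y = -382/53  [D, E, B are collinear ∩ CB ⟂ DE]
   → B = (436/53, -382/53)

A = (-7/2, -1/2)
B = (436/53, -382/53)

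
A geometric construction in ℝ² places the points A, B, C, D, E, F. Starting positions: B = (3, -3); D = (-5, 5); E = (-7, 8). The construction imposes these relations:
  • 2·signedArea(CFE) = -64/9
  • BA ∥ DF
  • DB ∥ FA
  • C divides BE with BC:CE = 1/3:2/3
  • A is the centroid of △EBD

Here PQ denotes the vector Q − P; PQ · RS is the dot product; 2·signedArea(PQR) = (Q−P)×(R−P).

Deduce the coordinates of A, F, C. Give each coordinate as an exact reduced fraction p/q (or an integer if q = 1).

A = (-3, 10/3)
C = (-1/3, 2/3)
F = (-11, 34/3)

1. A_x = -3  [A is the centroid of △EBD]
2. A_y = 10/3  [A is the centroid of △EBD]
   → A = (-3, 10/3)
3. F_x = -11  [DB ∥ FA ∩ BA ∥ DF]
4. F_y = 34/3  [DB ∥ FA ∩ BA ∥ DF]
   → F = (-11, 34/3)
5. C_x = -1/3  [C divides BE with BC:CE = 1/3:2/3]
6. C_y = 2/3  [C divides BE with BC:CE = 1/3:2/3]
   → C = (-1/3, 2/3)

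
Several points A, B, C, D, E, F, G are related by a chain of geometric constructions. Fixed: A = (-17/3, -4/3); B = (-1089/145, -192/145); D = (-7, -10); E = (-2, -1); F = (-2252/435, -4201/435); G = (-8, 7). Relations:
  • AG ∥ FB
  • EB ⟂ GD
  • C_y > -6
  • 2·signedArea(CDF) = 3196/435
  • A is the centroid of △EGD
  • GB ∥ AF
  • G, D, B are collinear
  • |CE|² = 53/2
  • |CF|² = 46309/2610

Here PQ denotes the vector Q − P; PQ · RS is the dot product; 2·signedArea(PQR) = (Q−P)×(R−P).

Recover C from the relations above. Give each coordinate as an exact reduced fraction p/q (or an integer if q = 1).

C = (-9/2, -11/2)

1. C_x = -9/2  [line -149/435·x + 793/435·y + 3691/435 = 0 ∩ |CF|² = 46309/2610]
2. C_y = -11/2  [line -149/435·x + 793/435·y + 3691/435 = 0 ∩ |CF|² = 46309/2610]
   → C = (-9/2, -11/2)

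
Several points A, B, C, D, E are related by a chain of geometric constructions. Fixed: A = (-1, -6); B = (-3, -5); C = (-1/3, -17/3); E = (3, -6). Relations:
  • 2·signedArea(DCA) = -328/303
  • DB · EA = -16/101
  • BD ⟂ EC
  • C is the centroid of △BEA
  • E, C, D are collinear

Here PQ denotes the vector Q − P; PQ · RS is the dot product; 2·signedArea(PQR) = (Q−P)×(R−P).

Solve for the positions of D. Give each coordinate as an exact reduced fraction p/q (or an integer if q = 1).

1. D_x = -307/101  [E, C, D are collinear ∩ BD ⟂ EC]
2. D_y = -545/101  [E, C, D are collinear ∩ BD ⟂ EC]
   → D = (-307/101, -545/101)

D = (-307/101, -545/101)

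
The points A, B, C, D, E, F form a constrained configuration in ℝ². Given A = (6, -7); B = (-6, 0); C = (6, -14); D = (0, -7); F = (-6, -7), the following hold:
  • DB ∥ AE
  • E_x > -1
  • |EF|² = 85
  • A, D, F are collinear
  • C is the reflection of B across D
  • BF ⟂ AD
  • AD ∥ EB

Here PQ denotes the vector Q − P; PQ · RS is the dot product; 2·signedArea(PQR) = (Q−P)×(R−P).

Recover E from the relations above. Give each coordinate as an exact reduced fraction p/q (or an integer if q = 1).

E = (0, 0)

1. E_x = 0  [AD ∥ EB ∩ DB ∥ AE]
2. E_y = 0  [AD ∥ EB ∩ DB ∥ AE]
   → E = (0, 0)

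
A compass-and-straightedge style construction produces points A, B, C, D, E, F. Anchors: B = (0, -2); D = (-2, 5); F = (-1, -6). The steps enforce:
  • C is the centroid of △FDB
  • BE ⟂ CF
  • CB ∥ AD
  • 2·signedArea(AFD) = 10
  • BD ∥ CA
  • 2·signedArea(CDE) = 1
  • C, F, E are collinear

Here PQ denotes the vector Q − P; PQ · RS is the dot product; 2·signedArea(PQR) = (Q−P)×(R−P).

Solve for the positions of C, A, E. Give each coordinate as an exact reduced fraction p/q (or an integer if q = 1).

A = (-3, 6)
C = (-1, -1)
E = (-1, -2)

1. C_x = -1  [C is the centroid of △FDB]
2. C_y = -1  [C is the centroid of △FDB]
   → C = (-1, -1)
3. A_x = -3  [CB ∥ AD ∩ BD ∥ CA]
4. A_y = 6  [CB ∥ AD ∩ BD ∥ CA]
   → A = (-3, 6)
5. E_x = -1  [C, F, E are collinear ∩ BE ⟂ CF]
6. E_y = -2  [C, F, E are collinear ∩ BE ⟂ CF]
   → E = (-1, -2)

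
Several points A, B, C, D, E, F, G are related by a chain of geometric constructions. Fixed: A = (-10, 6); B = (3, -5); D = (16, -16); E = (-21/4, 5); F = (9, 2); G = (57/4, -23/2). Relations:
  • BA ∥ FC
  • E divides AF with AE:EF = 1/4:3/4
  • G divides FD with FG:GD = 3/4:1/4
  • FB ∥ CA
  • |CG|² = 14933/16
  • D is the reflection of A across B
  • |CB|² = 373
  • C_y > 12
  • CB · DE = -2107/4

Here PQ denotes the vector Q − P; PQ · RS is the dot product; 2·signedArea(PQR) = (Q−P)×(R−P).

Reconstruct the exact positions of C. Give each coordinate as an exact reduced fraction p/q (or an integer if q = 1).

C = (-4, 13)

1. C_x = -4  [FB ∥ CA ∩ BA ∥ FC]
2. C_y = 13  [FB ∥ CA ∩ BA ∥ FC]
   → C = (-4, 13)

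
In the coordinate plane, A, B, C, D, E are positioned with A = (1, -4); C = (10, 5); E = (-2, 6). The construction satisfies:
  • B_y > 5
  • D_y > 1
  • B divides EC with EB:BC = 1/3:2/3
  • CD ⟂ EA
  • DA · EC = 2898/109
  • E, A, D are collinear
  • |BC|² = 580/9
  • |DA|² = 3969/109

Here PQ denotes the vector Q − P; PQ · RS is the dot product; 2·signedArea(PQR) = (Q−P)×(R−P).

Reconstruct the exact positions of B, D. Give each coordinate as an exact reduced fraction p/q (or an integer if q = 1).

1. B_x = 2  [B divides EC with EB:BC = 1/3:2/3]
2. B_y = 17/3  [B divides EC with EB:BC = 1/3:2/3]
   → B = (2, 17/3)
3. D_x = -80/109  [E, A, D are collinear ∩ CD ⟂ EA]
4. D_y = 194/109  [E, A, D are collinear ∩ CD ⟂ EA]
   → D = (-80/109, 194/109)

B = (2, 17/3)
D = (-80/109, 194/109)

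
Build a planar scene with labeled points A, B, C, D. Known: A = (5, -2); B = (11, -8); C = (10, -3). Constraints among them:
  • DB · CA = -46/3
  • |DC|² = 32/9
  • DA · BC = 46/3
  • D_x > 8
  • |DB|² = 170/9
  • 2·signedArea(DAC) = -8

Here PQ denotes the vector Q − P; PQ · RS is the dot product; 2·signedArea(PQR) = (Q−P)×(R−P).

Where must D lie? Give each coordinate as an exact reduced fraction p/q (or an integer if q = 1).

1. D_x = 26/3  [DA · BC = 46/3 ∩ 2·signedArea(DAC) = -8]
2. D_y = -13/3  [DA · BC = 46/3 ∩ 2·signedArea(DAC) = -8]
   → D = (26/3, -13/3)

D = (26/3, -13/3)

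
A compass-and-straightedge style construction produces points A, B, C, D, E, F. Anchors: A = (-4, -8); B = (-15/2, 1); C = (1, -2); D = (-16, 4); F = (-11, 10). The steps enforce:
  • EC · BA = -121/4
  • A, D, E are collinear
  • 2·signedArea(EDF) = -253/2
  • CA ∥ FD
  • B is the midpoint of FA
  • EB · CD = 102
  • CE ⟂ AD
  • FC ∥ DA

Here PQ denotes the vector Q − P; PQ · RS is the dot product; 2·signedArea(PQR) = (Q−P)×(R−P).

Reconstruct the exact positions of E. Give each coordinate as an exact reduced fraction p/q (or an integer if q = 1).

E = (-9/2, -15/2)

1. E_x = -9/2  [A, D, E are collinear ∩ CE ⟂ AD]
2. E_y = -15/2  [A, D, E are collinear ∩ CE ⟂ AD]
   → E = (-9/2, -15/2)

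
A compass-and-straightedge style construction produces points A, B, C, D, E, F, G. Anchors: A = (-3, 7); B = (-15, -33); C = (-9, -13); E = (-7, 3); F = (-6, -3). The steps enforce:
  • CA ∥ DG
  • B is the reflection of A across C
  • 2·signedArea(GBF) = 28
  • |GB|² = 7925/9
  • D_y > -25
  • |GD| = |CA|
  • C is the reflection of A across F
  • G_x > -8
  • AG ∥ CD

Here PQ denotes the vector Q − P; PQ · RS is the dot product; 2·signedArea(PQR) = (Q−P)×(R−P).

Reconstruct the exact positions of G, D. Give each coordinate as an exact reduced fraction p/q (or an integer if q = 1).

D = (-40/3, -73/3)
G = (-22/3, -13/3)

1. G_x = -22/3  [line -30·x + 9·y + -181 = 0 ∩ |GB|² = 7925/9]
2. G_y = -13/3  [line -30·x + 9·y + -181 = 0 ∩ |GB|² = 7925/9]
   → G = (-22/3, -13/3)
3. D_x = -40/3  [CA ∥ DG ∩ AG ∥ CD]
4. D_y = -73/3  [CA ∥ DG ∩ AG ∥ CD]
   → D = (-40/3, -73/3)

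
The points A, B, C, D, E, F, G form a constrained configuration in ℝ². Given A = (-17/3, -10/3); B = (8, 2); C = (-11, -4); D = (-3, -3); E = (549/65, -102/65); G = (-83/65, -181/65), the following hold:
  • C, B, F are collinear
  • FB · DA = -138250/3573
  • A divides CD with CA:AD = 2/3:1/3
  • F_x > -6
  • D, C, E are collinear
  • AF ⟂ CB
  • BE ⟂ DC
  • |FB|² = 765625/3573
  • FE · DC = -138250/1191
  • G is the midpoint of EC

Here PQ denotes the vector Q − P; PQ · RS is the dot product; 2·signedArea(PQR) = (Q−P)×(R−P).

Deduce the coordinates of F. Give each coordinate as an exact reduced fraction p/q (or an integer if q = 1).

1. F_x = -7097/1191  [C, B, F are collinear ∩ AF ⟂ CB]
2. F_y = -956/397  [C, B, F are collinear ∩ AF ⟂ CB]
   → F = (-7097/1191, -956/397)

F = (-7097/1191, -956/397)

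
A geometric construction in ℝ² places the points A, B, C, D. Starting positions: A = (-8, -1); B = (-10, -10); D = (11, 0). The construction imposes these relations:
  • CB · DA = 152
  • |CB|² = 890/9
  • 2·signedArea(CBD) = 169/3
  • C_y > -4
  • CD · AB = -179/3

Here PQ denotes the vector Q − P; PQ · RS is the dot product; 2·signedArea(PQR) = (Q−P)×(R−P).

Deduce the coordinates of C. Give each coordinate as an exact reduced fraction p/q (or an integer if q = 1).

1. C_x = -7/3  [2·signedArea(CBD) = 169/3 ∩ CD · AB = -179/3]
2. C_y = -11/3  [2·signedArea(CBD) = 169/3 ∩ CD · AB = -179/3]
   → C = (-7/3, -11/3)

C = (-7/3, -11/3)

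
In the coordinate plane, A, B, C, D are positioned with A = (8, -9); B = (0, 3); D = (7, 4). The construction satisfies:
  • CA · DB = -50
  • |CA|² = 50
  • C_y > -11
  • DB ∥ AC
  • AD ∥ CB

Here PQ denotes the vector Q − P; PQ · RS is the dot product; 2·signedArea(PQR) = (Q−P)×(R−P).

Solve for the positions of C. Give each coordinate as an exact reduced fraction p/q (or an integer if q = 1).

1. C_x = 1  [AD ∥ CB ∩ DB ∥ AC]
2. C_y = -10  [AD ∥ CB ∩ DB ∥ AC]
   → C = (1, -10)

C = (1, -10)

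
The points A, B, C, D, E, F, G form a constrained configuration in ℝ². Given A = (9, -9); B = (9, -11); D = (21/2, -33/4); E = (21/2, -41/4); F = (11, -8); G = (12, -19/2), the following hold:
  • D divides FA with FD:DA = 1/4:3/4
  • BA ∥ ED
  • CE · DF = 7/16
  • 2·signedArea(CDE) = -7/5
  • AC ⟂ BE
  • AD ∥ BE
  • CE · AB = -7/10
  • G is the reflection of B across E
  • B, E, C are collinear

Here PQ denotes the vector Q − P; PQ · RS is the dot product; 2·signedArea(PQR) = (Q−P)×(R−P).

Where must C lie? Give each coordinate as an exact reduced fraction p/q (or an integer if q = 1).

1. C_x = 49/5  [B, E, C are collinear ∩ AC ⟂ BE]
2. C_y = -53/5  [B, E, C are collinear ∩ AC ⟂ BE]
   → C = (49/5, -53/5)

C = (49/5, -53/5)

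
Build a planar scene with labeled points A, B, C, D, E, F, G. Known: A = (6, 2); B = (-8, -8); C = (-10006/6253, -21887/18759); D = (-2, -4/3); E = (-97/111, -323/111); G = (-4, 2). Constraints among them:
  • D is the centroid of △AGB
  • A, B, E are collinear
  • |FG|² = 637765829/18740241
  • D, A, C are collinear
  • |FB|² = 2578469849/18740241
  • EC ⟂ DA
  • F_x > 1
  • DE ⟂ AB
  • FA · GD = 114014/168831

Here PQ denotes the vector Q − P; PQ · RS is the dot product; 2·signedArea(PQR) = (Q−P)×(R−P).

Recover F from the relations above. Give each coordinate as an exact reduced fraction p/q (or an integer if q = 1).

F = (66143/56277, -38956/56277)

1. F_x = 66143/56277  [line -2·x + 10/3·y + 786418/168831 = 0 ∩ |FB|² = 2578469849/18740241]
2. F_y = -38956/56277  [line -2·x + 10/3·y + 786418/168831 = 0 ∩ |FB|² = 2578469849/18740241]
   → F = (66143/56277, -38956/56277)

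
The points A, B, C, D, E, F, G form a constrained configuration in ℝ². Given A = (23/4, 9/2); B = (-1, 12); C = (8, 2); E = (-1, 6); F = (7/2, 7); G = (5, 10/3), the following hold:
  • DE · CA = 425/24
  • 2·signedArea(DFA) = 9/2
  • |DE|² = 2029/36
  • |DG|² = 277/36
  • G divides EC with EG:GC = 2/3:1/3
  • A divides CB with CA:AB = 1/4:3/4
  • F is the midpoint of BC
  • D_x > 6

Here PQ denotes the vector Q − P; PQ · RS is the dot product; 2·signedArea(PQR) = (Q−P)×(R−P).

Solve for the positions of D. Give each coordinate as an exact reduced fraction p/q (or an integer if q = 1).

1. D_x = 13/2  [2·signedArea(DFA) = 9/2 ∩ DE · CA = 425/24]
2. D_y = 17/3  [2·signedArea(DFA) = 9/2 ∩ DE · CA = 425/24]
   → D = (13/2, 17/3)

D = (13/2, 17/3)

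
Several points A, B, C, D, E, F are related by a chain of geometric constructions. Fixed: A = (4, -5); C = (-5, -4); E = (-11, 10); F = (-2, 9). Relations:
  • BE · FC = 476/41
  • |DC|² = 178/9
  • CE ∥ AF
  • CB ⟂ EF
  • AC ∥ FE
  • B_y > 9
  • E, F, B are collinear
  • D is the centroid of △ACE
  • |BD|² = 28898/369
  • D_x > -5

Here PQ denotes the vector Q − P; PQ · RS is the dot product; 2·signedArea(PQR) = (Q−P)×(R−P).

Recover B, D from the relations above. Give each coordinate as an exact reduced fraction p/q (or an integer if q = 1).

B = (-145/41, 376/41)
D = (-4, 1/3)

1. B_x = -145/41  [E, F, B are collinear ∩ CB ⟂ EF]
2. B_y = 376/41  [E, F, B are collinear ∩ CB ⟂ EF]
   → B = (-145/41, 376/41)
3. D_x = -4  [D is the centroid of △ACE]
4. D_y = 1/3  [D is the centroid of △ACE]
   → D = (-4, 1/3)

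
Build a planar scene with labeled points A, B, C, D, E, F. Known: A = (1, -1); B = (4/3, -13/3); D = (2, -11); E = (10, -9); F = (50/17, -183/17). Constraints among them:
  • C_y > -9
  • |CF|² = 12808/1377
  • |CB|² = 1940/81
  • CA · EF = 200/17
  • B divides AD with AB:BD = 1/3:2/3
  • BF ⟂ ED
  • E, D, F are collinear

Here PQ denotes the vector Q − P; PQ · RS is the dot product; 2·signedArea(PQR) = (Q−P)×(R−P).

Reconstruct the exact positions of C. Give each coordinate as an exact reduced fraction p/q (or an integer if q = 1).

C = (40/9, -73/9)

1. C_x = 40/9  [line 120/17·x + 30/17·y + -290/17 = 0 ∩ |CF|² = 12808/1377]
2. C_y = -73/9  [line 120/17·x + 30/17·y + -290/17 = 0 ∩ |CF|² = 12808/1377]
   → C = (40/9, -73/9)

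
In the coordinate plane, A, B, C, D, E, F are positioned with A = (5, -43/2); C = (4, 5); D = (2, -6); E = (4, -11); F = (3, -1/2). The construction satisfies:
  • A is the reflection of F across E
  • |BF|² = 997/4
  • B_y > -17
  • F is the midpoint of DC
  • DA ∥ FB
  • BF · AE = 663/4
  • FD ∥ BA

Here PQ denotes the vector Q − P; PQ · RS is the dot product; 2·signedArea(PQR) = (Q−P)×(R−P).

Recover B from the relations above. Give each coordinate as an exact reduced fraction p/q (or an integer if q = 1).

B = (6, -16)

1. B_x = 6  [FD ∥ BA ∩ DA ∥ FB]
2. B_y = -16  [FD ∥ BA ∩ DA ∥ FB]
   → B = (6, -16)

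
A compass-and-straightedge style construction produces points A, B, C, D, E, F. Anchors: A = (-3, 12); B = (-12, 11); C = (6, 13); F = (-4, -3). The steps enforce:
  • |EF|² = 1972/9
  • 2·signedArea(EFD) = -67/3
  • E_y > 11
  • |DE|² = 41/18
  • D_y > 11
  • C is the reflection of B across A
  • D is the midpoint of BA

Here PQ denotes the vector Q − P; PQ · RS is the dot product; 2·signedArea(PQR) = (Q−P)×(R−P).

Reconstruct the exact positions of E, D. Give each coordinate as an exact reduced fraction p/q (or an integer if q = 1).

1. D_x = -15/2  [D is the midpoint of BA]
2. D_y = 23/2  [D is the midpoint of BA]
   → D = (-15/2, 23/2)
3. E_x = -6  [line -29/2·x + -7/2·y + -277/6 = 0 ∩ |EF|² = 1972/9]
4. E_y = 35/3  [line -29/2·x + -7/2·y + -277/6 = 0 ∩ |EF|² = 1972/9]
   → E = (-6, 35/3)

D = (-15/2, 23/2)
E = (-6, 35/3)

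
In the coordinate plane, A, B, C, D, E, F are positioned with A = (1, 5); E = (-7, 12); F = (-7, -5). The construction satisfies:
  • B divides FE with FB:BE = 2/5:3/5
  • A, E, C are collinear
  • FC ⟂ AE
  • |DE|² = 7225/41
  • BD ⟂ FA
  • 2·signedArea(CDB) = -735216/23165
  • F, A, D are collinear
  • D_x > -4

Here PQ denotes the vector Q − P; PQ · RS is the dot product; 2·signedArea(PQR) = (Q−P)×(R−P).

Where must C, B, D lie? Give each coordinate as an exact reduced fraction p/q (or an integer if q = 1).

1. C_x = 161/113  [A, E, C are collinear ∩ FC ⟂ AE]
2. C_y = 523/113  [A, E, C are collinear ∩ FC ⟂ AE]
   → C = (161/113, 523/113)
3. B_x = -7  [B divides FE with FB:BE = 2/5:3/5]
4. B_y = 9/5  [B divides FE with FB:BE = 2/5:3/5]
   → B = (-7, 9/5)
5. D_x = -151/41  [F, A, D are collinear ∩ BD ⟂ FA]
6. D_y = -35/41  [F, A, D are collinear ∩ BD ⟂ FA]
   → D = (-151/41, -35/41)

B = (-7, 9/5)
C = (161/113, 523/113)
D = (-151/41, -35/41)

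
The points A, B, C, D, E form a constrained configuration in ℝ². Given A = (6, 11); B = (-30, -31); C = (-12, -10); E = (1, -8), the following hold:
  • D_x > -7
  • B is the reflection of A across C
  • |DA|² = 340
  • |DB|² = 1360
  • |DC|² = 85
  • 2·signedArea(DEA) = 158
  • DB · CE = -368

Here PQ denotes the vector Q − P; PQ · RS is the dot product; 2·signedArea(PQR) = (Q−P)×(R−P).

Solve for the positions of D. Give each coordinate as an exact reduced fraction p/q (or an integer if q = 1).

D = (-6, -3)

1. D_x = -6  [2·signedArea(DEA) = 158 ∩ DB · CE = -368]
2. D_y = -3  [2·signedArea(DEA) = 158 ∩ DB · CE = -368]
   → D = (-6, -3)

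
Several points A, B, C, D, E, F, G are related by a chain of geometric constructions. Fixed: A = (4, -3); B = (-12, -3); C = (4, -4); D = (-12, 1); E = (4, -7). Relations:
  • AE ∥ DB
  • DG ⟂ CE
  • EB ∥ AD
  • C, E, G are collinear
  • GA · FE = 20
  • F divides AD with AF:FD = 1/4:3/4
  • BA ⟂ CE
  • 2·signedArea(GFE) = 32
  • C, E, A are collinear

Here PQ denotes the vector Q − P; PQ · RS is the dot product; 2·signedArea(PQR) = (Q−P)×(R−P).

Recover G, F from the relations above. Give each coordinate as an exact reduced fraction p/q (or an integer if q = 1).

1. G_x = 4  [C, E, G are collinear ∩ DG ⟂ CE]
2. G_y = 1  [C, E, G are collinear ∩ DG ⟂ CE]
   → G = (4, 1)
3. F_x = 0  [F divides AD with AF:FD = 1/4:3/4]
4. F_y = -2  [F divides AD with AF:FD = 1/4:3/4]
   → F = (0, -2)

F = (0, -2)
G = (4, 1)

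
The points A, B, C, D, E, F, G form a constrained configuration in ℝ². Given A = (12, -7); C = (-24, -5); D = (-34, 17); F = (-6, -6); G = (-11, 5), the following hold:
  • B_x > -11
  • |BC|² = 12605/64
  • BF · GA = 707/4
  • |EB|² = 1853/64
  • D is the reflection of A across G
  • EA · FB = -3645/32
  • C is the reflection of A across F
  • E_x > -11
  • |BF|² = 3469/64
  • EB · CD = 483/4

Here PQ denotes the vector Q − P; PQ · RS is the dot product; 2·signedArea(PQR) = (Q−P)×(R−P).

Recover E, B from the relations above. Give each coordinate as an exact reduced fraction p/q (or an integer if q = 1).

1. B_x = -43/4  [line -23·x + 12·y + -971/4 = 0 ∩ |BC|² = 12605/64]
2. B_y = -3/8  [line -23·x + 12·y + -971/4 = 0 ∩ |BC|² = 12605/64]
   → B = (-43/4, -3/8)
3. E_x = -21/2  [EB · CD = 483/4 ∩ EA · FB = -3645/32]
4. E_y = -23/4  [EB · CD = 483/4 ∩ EA · FB = -3645/32]
   → E = (-21/2, -23/4)

B = (-43/4, -3/8)
E = (-21/2, -23/4)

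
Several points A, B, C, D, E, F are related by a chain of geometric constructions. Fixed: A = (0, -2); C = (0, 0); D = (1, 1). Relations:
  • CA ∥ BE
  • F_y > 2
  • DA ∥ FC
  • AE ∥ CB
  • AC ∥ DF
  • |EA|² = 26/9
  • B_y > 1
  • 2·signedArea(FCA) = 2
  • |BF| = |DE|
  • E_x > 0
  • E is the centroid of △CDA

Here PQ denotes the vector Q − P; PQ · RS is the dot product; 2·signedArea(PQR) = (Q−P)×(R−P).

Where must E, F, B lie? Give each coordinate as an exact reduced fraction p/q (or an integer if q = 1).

B = (1/3, 5/3)
E = (1/3, -1/3)
F = (1, 3)

1. E_x = 1/3  [E is the centroid of △CDA]
2. E_y = -1/3  [E is the centroid of △CDA]
   → E = (1/3, -1/3)
3. F_x = 1  [DA ∥ FC ∩ AC ∥ DF]
4. F_y = 3  [DA ∥ FC ∩ AC ∥ DF]
   → F = (1, 3)
5. B_x = 1/3  [CA ∥ BE ∩ AE ∥ CB]
6. B_y = 5/3  [CA ∥ BE ∩ AE ∥ CB]
   → B = (1/3, 5/3)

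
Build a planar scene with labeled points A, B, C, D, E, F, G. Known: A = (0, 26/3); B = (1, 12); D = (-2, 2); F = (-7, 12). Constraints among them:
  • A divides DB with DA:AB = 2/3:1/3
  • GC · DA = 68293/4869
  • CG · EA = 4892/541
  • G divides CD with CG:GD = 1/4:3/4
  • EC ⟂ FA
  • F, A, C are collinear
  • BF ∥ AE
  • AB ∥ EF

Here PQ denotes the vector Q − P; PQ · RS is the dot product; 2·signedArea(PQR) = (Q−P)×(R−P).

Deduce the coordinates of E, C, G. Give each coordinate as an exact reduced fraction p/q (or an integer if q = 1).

1. E_x = -8  [AB ∥ EF ∩ BF ∥ AE]
2. E_y = 26/3  [AB ∥ EF ∩ BF ∥ AE]
   → E = (-8, 26/3)
3. C_x = -3528/541  [F, A, C are collinear ∩ EC ⟂ FA]
4. C_y = 19106/1623  [F, A, C are collinear ∩ EC ⟂ FA]
   → C = (-3528/541, 19106/1623)
5. G_x = -5833/1082  [G divides CD with CG:GD = 1/4:3/4]
6. G_y = 5047/541  [G divides CD with CG:GD = 1/4:3/4]
   → G = (-5833/1082, 5047/541)

C = (-3528/541, 19106/1623)
E = (-8, 26/3)
G = (-5833/1082, 5047/541)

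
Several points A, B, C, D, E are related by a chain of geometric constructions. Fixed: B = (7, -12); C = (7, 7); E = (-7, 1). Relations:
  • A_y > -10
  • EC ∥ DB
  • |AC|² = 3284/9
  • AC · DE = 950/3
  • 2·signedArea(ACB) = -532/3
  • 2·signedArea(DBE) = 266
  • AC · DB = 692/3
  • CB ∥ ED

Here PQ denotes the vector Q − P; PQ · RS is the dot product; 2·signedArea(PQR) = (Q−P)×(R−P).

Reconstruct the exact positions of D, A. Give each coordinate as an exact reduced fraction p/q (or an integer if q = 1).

A = (-7/3, -29/3)
D = (-7, -18)

1. D_x = -7  [EC ∥ DB ∩ CB ∥ ED]
2. D_y = -18  [EC ∥ DB ∩ CB ∥ ED]
   → D = (-7, -18)
3. A_x = -7/3  [AC · DE = 950/3 ∩ AC · DB = 692/3]
4. A_y = -29/3  [AC · DE = 950/3 ∩ AC · DB = 692/3]
   → A = (-7/3, -29/3)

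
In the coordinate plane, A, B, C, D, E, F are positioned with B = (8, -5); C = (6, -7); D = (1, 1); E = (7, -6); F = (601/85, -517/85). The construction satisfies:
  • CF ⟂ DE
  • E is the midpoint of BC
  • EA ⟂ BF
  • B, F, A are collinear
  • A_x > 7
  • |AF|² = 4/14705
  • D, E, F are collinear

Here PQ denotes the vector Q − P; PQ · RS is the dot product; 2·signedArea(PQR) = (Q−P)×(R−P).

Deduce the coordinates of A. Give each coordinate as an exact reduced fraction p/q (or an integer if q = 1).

1. A_x = 104131/14705  [B, F, A are collinear ∩ EA ⟂ BF]
2. A_y = -89257/14705  [B, F, A are collinear ∩ EA ⟂ BF]
   → A = (104131/14705, -89257/14705)

A = (104131/14705, -89257/14705)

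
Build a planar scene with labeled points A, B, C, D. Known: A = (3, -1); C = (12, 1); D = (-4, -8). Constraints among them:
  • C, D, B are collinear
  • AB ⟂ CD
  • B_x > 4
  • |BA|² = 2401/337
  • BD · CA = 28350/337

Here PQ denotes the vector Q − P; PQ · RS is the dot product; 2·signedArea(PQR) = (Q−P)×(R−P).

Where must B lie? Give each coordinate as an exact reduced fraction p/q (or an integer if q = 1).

1. B_x = 1452/337  [C, D, B are collinear ∩ AB ⟂ CD]
2. B_y = -1121/337  [C, D, B are collinear ∩ AB ⟂ CD]
   → B = (1452/337, -1121/337)

B = (1452/337, -1121/337)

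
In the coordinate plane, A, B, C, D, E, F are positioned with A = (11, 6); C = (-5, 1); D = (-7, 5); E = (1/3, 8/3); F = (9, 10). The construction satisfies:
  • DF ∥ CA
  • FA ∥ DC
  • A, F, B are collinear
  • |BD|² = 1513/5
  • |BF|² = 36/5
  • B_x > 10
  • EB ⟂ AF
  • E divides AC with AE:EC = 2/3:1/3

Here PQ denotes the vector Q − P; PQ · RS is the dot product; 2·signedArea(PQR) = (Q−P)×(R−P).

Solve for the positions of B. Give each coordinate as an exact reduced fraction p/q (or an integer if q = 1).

B = (51/5, 38/5)

1. B_x = 51/5  [A, F, B are collinear ∩ EB ⟂ AF]
2. B_y = 38/5  [A, F, B are collinear ∩ EB ⟂ AF]
   → B = (51/5, 38/5)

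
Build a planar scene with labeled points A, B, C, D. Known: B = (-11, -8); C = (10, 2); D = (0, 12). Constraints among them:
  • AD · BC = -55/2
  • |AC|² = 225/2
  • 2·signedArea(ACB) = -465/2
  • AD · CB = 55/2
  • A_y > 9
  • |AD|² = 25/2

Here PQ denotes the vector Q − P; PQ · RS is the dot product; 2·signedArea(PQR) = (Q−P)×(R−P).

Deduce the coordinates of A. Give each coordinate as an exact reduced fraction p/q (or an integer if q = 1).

A = (5/2, 19/2)

1. A_x = 5/2  [AD · CB = 55/2 ∩ 2·signedArea(ACB) = -465/2]
2. A_y = 19/2  [AD · CB = 55/2 ∩ 2·signedArea(ACB) = -465/2]
   → A = (5/2, 19/2)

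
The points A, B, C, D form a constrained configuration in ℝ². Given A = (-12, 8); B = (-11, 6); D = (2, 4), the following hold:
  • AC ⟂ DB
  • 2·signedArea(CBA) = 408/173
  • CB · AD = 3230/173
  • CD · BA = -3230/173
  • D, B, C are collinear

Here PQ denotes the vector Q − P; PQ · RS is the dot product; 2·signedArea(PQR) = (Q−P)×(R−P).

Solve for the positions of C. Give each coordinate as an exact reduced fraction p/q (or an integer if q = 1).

C = (-2124/173, 1072/173)

1. C_x = -2124/173  [D, B, C are collinear ∩ AC ⟂ DB]
2. C_y = 1072/173  [D, B, C are collinear ∩ AC ⟂ DB]
   → C = (-2124/173, 1072/173)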